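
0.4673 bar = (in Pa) 4.673e+04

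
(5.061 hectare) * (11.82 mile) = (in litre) 9.627e+11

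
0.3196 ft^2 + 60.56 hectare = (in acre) 149.6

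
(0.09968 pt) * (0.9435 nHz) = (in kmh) 1.194e-13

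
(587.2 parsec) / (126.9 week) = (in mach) 6.933e+08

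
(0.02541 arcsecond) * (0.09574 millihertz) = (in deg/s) 6.758e-10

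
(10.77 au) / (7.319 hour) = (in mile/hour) 1.368e+08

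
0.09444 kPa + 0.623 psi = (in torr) 32.93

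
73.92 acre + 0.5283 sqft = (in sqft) 3.22e+06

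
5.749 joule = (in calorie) 1.374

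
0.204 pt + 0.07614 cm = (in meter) 0.0008334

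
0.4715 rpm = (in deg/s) 2.829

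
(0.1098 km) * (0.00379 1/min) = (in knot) 0.01348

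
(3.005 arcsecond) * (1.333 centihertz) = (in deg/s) 1.113e-05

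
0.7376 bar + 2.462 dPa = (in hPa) 737.6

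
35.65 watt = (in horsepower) 0.04781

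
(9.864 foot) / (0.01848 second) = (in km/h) 585.7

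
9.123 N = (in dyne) 9.123e+05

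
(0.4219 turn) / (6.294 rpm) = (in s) 4.022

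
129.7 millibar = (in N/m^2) 1.297e+04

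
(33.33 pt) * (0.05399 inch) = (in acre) 3.984e-09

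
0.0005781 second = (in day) 6.691e-09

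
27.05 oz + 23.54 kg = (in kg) 24.31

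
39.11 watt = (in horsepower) 0.05245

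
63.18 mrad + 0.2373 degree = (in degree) 3.857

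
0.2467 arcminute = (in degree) 0.004112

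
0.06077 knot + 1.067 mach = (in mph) 812.8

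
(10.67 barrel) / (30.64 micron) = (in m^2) 5.537e+04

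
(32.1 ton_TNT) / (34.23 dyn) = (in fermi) 3.924e+29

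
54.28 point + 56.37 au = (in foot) 2.767e+13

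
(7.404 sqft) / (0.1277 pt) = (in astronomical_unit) 1.021e-07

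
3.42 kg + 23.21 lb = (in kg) 13.95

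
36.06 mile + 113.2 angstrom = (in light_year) 6.134e-12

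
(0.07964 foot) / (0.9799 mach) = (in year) 2.307e-12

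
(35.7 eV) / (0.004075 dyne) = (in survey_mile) 8.722e-14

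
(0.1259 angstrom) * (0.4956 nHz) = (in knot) 1.213e-20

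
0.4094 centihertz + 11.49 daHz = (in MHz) 0.0001149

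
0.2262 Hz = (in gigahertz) 2.262e-10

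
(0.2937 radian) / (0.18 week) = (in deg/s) 0.0001546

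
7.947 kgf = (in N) 77.93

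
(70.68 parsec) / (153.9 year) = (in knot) 8.735e+08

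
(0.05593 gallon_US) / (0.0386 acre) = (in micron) 1.355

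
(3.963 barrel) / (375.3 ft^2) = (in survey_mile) 1.123e-05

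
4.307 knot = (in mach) 0.006507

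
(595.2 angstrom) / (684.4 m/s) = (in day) 1.007e-15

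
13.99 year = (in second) 4.412e+08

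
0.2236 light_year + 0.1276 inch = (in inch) 8.328e+16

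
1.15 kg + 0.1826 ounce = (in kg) 1.155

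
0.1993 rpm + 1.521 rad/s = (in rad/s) 1.542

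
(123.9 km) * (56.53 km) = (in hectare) 7.004e+05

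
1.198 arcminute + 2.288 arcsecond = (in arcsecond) 74.17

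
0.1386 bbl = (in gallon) 5.821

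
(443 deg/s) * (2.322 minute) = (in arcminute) 3.703e+06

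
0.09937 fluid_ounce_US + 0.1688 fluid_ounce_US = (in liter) 0.007931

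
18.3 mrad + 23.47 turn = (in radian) 147.5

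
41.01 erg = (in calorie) 9.802e-07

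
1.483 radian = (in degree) 84.97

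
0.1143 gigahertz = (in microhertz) 1.143e+14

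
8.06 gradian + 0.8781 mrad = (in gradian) 8.116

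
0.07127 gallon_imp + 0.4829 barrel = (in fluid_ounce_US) 2607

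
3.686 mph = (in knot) 3.203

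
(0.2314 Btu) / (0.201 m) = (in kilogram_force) 123.9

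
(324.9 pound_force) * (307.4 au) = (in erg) 6.646e+23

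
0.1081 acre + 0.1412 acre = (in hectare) 0.1009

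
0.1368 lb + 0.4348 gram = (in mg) 6.249e+04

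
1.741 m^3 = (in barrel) 10.95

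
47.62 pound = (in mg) 2.16e+07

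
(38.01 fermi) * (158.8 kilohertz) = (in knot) 1.173e-08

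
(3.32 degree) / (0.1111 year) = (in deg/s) 9.476e-07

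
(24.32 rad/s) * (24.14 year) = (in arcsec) 3.819e+15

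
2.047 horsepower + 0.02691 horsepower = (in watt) 1547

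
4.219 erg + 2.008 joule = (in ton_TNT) 4.799e-10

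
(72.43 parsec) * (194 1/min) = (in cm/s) 7.226e+20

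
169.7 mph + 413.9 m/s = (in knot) 952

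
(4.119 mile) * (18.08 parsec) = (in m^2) 3.698e+21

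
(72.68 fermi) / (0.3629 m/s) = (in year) 6.351e-21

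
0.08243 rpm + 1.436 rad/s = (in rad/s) 1.445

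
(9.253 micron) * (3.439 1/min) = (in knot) 1.031e-06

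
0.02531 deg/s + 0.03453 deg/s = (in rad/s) 0.001044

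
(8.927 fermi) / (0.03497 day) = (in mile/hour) 6.609e-18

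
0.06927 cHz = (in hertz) 0.0006927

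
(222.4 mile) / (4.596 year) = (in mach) 7.252e-06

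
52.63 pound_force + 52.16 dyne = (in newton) 234.1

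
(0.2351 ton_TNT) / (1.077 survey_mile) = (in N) 5.675e+05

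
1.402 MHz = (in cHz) 1.402e+08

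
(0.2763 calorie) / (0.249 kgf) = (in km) 0.0004734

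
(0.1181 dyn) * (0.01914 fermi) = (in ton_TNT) 5.403e-33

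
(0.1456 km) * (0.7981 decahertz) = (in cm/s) 1.162e+05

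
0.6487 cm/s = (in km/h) 0.02335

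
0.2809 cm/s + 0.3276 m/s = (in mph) 0.7391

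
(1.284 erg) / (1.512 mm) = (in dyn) 8.492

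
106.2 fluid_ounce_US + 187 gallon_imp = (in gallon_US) 225.4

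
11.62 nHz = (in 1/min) 6.972e-07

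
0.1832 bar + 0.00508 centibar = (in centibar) 18.33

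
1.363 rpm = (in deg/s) 8.178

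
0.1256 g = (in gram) 0.1256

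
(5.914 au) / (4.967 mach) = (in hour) 1.453e+05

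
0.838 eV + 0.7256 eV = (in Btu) 2.374e-22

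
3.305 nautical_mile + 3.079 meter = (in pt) 1.736e+07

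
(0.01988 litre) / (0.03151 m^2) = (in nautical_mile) 3.407e-07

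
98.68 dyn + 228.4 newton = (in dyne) 2.284e+07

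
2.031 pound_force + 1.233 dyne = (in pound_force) 2.031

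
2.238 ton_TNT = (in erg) 9.364e+16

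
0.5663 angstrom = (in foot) 1.858e-10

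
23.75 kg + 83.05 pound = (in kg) 61.42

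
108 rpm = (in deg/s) 648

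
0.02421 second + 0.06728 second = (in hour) 2.541e-05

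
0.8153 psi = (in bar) 0.05621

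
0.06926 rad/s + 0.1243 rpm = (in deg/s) 4.714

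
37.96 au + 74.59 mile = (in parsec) 0.000184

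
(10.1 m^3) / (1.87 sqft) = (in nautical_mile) 0.03139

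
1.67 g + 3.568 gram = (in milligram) 5238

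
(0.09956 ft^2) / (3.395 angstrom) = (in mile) 1.693e+04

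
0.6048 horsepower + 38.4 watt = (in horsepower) 0.6563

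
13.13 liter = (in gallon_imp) 2.888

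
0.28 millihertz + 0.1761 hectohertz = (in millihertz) 1.761e+04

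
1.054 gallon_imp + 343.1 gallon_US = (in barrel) 8.199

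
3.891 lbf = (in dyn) 1.731e+06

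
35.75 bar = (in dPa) 3.575e+07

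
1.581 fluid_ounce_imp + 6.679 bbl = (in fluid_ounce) 3.591e+04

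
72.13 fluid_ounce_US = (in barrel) 0.01342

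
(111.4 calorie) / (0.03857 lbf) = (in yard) 2971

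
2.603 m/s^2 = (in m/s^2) 2.603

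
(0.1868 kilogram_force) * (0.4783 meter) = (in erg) 8.762e+06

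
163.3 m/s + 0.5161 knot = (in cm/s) 1.636e+04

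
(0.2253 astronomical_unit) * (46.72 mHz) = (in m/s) 1.575e+09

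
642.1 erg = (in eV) 4.008e+14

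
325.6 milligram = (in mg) 325.6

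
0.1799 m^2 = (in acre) 4.445e-05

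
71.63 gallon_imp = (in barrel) 2.048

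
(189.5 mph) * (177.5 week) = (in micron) 9.094e+15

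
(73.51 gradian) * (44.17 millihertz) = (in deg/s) 2.922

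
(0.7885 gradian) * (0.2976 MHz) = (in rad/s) 3686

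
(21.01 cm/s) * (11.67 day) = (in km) 211.8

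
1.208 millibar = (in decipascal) 1208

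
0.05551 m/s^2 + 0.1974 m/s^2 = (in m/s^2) 0.2529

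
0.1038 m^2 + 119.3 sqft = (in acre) 0.002764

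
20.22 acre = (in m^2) 8.183e+04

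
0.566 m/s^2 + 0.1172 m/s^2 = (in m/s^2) 0.6832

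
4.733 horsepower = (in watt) 3529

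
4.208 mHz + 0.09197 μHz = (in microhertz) 4208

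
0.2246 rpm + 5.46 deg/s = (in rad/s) 0.1188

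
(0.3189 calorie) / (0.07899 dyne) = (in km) 1689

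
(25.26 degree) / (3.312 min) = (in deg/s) 0.1271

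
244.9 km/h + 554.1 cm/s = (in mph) 164.6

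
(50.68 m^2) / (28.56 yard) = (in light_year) 2.051e-16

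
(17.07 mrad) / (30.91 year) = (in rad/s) 1.751e-11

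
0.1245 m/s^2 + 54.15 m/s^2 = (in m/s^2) 54.27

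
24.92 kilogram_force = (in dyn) 2.444e+07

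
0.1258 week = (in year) 0.002413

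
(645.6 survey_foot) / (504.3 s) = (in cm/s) 39.02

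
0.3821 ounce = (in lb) 0.02388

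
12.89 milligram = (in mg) 12.89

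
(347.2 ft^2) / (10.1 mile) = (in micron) 1984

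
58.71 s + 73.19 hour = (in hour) 73.21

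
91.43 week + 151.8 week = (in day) 1703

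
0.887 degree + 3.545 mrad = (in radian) 0.01903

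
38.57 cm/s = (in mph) 0.8628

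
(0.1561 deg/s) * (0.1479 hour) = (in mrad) 1451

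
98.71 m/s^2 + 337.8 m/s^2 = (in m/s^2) 436.5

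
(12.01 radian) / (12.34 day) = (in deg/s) 0.0006454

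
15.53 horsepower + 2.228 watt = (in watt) 1.158e+04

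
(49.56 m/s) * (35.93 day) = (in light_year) 1.626e-08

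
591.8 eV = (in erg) 9.482e-10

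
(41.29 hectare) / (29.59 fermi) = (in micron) 1.395e+25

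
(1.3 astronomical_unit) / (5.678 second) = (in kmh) 1.233e+11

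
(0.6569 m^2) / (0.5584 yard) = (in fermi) 1.287e+15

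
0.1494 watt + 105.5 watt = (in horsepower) 0.1417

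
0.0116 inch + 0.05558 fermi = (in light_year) 3.114e-20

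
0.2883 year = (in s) 9.092e+06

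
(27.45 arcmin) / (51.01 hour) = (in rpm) 4.152e-07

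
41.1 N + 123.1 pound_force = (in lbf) 132.3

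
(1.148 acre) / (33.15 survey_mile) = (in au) 5.821e-13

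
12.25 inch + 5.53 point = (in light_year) 3.309e-17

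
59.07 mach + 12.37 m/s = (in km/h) 7.245e+04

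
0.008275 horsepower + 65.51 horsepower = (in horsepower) 65.52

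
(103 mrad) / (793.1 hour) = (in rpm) 3.445e-07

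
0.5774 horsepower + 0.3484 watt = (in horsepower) 0.5779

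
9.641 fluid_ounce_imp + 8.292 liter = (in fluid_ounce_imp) 301.5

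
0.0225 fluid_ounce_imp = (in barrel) 4.021e-06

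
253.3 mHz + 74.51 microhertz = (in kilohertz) 0.0002534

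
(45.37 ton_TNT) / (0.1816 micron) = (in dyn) 1.045e+23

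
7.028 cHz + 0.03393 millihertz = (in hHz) 0.0007031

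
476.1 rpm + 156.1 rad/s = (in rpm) 1967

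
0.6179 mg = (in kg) 6.179e-07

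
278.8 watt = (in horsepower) 0.3739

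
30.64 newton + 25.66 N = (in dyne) 5.63e+06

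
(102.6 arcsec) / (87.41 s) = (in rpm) 5.434e-05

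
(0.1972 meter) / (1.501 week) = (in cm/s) 2.172e-05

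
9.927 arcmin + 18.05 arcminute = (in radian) 0.008138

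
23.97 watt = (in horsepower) 0.03214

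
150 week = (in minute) 1.512e+06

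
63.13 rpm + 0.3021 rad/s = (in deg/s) 396.1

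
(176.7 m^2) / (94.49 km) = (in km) 1.87e-06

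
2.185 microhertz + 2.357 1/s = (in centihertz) 235.7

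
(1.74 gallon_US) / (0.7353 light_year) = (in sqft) 1.019e-17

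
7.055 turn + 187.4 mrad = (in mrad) 4.452e+04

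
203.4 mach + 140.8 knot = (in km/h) 2.496e+05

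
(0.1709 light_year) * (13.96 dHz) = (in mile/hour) 5.049e+15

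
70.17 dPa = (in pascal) 7.017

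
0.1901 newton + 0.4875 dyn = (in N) 0.1901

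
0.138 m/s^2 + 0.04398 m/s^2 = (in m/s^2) 0.182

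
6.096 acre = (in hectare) 2.467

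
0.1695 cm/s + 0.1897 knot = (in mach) 0.0002916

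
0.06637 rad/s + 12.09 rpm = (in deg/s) 76.34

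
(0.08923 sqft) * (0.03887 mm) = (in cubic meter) 3.222e-07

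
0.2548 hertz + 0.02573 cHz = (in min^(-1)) 15.3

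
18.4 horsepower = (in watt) 1.372e+04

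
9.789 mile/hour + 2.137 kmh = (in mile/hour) 11.12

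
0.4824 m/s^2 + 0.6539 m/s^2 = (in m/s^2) 1.136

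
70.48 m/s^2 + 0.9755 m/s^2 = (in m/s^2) 71.46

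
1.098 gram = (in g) 1.098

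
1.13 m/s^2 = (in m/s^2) 1.13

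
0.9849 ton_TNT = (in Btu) 3.906e+06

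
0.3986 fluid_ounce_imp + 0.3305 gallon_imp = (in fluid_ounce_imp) 53.28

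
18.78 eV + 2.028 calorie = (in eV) 5.296e+19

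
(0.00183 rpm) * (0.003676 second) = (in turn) 1.121e-07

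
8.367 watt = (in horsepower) 0.01122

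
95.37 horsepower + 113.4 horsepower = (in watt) 1.557e+05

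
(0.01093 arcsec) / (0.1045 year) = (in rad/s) 1.608e-14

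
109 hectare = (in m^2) 1.09e+06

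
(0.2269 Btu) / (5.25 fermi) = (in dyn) 4.56e+21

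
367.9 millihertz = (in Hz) 0.3679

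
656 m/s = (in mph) 1467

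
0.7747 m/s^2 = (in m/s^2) 0.7747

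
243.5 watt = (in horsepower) 0.3265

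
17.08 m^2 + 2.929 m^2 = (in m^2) 20.01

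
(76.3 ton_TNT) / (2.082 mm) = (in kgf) 1.564e+13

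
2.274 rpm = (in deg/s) 13.64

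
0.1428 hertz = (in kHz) 0.0001428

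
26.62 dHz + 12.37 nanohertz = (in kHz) 0.002662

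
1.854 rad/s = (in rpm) 17.7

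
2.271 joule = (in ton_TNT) 5.428e-10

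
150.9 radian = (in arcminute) 5.188e+05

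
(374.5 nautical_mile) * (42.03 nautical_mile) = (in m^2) 5.399e+10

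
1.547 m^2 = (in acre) 0.0003823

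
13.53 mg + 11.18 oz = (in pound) 0.6988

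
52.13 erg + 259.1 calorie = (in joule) 1084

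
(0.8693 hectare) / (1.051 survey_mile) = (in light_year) 5.432e-16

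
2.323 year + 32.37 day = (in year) 2.412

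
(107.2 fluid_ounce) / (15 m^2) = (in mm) 0.2114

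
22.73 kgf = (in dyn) 2.229e+07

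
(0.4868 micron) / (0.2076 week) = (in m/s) 3.877e-12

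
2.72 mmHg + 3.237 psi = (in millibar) 226.8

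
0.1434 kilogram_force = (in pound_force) 0.3161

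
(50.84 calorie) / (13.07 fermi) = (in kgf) 1.66e+15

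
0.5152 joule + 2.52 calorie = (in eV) 6.902e+19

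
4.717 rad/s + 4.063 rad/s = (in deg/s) 503.1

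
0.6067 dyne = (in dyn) 0.6067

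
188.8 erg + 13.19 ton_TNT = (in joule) 5.519e+10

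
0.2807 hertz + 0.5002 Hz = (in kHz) 0.0007809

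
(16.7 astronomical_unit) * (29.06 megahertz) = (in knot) 1.411e+20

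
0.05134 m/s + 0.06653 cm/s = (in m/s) 0.05201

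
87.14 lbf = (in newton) 387.6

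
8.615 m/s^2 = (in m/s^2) 8.615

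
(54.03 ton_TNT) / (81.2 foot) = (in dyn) 9.134e+14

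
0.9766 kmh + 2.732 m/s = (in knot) 5.838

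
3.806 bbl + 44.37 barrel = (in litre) 7659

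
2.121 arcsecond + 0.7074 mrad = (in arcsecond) 148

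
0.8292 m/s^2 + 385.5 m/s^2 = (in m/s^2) 386.3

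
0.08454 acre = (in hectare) 0.03421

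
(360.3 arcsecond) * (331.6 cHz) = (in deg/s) 0.3319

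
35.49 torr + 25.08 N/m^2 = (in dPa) 4.757e+04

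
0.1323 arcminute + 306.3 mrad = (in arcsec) 6.319e+04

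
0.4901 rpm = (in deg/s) 2.941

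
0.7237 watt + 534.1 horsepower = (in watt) 3.983e+05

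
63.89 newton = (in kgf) 6.515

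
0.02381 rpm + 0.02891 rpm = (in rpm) 0.05272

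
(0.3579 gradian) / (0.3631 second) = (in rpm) 0.1479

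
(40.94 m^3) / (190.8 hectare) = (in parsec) 6.954e-22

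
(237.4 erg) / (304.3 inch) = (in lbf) 6.905e-07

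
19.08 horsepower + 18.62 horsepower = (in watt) 2.811e+04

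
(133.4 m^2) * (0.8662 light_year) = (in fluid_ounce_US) 3.697e+22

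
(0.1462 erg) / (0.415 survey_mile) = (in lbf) 4.921e-12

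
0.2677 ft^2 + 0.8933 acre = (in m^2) 3615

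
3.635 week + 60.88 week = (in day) 451.6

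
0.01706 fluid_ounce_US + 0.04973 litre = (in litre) 0.05023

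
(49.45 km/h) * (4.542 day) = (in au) 3.603e-05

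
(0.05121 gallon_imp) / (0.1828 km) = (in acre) 3.147e-10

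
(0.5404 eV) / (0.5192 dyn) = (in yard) 1.824e-14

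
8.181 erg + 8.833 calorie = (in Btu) 0.03503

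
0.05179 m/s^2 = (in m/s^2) 0.05179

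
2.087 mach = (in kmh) 2558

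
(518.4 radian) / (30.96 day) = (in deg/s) 0.0111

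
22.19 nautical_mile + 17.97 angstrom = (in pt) 1.165e+08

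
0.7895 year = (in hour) 6916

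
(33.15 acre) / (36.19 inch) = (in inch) 5.746e+06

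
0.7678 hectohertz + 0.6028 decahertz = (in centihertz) 8281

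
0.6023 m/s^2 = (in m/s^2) 0.6023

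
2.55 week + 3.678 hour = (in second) 1.555e+06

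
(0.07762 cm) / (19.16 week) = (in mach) 1.967e-13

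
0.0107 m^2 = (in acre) 2.644e-06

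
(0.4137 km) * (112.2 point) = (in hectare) 0.001637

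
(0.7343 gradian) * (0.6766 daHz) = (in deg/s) 4.471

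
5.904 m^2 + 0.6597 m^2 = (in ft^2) 70.65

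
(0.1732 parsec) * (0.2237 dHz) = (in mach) 3.511e+11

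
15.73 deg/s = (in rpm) 2.622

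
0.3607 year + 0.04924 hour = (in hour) 3160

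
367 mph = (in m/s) 164.1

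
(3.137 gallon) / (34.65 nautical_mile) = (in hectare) 1.85e-11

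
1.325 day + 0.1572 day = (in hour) 35.57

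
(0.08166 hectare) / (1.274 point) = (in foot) 5.961e+06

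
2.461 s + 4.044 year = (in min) 2.126e+06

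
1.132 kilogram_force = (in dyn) 1.11e+06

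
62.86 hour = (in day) 2.619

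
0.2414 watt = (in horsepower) 0.0003237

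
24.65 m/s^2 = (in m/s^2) 24.65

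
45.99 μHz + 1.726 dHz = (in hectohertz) 0.001726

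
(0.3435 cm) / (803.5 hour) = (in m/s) 1.188e-09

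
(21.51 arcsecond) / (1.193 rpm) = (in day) 9.661e-09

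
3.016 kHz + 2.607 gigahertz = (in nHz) 2.607e+18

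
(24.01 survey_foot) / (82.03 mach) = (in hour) 7.278e-08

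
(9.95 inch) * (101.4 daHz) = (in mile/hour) 573.3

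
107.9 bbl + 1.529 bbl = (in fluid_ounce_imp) 6.123e+05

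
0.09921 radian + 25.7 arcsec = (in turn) 0.01581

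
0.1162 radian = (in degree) 6.658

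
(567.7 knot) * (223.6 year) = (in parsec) 6.674e-05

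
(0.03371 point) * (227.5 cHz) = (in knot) 5.259e-05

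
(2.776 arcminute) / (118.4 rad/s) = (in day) 7.894e-11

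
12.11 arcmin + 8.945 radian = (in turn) 1.424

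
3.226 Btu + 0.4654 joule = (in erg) 3.404e+10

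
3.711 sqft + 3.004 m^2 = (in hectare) 0.0003349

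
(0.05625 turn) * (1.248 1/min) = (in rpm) 0.0702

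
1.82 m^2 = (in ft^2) 19.59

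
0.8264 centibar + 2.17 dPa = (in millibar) 8.266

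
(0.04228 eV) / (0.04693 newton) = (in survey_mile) 8.969e-23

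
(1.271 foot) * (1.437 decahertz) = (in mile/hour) 12.45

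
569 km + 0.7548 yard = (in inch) 2.24e+07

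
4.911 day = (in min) 7072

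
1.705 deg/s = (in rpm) 0.2842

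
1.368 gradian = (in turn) 0.00342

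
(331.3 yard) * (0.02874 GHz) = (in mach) 2.557e+07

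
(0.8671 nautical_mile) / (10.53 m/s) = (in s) 152.5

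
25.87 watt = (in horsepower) 0.03469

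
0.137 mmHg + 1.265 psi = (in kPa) 8.74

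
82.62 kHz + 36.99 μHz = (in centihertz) 8.262e+06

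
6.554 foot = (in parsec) 6.474e-17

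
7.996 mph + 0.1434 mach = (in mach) 0.1539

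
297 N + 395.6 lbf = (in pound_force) 462.4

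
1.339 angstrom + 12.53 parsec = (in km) 3.866e+14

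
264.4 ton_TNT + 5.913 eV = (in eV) 6.905e+30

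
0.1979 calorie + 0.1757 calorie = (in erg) 1.563e+07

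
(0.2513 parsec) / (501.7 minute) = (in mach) 7.565e+08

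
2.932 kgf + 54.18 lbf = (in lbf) 60.64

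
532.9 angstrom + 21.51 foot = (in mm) 6556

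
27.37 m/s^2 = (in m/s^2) 27.37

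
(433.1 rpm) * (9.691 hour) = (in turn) 2.518e+05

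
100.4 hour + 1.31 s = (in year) 0.01146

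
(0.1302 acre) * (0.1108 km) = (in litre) 5.838e+07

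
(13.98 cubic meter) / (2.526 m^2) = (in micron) 5.534e+06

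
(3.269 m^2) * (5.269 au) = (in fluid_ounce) 8.713e+16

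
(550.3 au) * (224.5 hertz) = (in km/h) 6.653e+16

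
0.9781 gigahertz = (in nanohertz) 9.781e+17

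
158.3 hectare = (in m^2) 1.583e+06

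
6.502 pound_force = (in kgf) 2.949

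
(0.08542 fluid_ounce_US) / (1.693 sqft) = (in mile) 9.98e-09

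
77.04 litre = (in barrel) 0.4846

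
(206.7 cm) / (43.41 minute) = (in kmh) 0.002857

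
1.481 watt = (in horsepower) 0.001986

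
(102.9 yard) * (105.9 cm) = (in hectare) 0.009964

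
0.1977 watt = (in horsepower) 0.0002651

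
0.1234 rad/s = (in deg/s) 7.07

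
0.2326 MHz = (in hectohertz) 2326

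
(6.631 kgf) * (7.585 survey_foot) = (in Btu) 0.1425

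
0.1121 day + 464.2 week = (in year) 8.903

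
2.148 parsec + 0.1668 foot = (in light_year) 7.006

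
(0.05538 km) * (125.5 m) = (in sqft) 7.481e+04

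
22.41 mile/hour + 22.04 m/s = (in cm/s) 3206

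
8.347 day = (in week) 1.192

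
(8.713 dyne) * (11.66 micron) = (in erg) 0.01016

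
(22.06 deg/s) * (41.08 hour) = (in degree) 3.262e+06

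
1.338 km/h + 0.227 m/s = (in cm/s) 59.87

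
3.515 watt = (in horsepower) 0.004714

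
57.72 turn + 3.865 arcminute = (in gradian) 2.309e+04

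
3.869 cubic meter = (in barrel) 24.34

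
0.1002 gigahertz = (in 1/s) 1.002e+08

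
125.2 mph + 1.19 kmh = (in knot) 109.4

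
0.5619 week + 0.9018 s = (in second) 3.398e+05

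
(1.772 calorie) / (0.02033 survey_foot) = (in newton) 1196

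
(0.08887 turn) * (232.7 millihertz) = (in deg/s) 7.445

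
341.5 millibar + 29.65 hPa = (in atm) 0.3663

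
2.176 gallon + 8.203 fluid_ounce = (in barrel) 0.05334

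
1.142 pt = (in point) 1.142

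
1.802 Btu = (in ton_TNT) 4.544e-07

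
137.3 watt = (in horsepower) 0.1841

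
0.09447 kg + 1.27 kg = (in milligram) 1.364e+06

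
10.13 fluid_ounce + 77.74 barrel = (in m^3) 12.36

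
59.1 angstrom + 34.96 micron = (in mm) 0.03497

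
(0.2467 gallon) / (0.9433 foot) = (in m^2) 0.003248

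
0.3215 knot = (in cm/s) 16.54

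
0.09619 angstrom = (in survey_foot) 3.156e-11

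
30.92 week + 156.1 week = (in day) 1309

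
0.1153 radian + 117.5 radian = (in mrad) 1.176e+05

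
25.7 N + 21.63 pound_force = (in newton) 121.9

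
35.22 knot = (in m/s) 18.12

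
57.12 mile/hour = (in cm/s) 2553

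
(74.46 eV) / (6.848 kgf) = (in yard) 1.943e-19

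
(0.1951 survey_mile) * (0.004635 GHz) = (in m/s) 1.455e+09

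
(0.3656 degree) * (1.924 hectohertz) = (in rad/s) 1.228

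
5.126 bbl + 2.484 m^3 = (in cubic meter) 3.299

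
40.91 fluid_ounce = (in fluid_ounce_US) 40.91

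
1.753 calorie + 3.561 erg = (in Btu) 0.006952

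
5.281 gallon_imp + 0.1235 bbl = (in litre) 43.64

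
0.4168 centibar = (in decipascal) 4168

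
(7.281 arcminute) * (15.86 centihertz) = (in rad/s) 0.0003359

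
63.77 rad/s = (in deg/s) 3654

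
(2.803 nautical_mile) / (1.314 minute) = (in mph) 147.3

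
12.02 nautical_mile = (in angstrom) 2.226e+14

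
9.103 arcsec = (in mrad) 0.04413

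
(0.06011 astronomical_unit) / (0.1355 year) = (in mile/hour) 4707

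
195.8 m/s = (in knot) 380.6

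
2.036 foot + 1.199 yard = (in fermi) 1.717e+15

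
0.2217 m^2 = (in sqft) 2.386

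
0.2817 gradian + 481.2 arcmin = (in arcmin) 496.4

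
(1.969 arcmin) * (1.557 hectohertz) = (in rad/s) 0.08918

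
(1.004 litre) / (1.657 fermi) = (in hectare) 6.059e+07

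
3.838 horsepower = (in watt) 2862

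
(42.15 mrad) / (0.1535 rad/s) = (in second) 0.2746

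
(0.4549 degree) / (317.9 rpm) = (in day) 2.76e-09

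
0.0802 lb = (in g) 36.38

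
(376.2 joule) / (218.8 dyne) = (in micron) 1.719e+11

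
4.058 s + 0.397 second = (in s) 4.455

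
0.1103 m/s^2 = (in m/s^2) 0.1103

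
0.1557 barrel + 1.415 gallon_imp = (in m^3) 0.03119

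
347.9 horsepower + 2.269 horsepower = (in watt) 2.611e+05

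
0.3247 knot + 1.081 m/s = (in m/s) 1.248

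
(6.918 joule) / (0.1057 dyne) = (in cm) 6.545e+08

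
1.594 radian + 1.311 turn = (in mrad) 9831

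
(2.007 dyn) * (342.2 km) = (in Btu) 0.00651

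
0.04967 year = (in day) 18.13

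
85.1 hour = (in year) 0.009715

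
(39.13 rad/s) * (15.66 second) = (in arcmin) 2.107e+06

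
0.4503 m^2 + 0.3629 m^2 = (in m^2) 0.8132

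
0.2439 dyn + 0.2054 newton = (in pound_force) 0.04618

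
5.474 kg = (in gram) 5474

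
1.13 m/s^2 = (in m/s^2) 1.13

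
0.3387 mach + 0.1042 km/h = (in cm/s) 1.154e+04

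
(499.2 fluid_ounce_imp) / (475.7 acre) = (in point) 2.089e-05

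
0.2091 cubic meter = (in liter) 209.1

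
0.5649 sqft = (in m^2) 0.05248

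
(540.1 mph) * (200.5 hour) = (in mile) 1.083e+05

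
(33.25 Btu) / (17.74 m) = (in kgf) 201.6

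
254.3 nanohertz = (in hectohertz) 2.543e-09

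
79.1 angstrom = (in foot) 2.595e-08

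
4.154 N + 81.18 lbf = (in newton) 365.3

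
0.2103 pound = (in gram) 95.39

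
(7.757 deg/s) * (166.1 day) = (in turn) 3.092e+05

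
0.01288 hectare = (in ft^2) 1386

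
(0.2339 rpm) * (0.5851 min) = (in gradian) 54.74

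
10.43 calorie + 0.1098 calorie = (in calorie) 10.54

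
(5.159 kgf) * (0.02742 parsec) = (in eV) 2.672e+35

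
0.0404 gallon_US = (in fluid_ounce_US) 5.171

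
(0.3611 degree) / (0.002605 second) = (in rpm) 23.1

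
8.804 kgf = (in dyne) 8.634e+06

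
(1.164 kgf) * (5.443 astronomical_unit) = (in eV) 5.801e+31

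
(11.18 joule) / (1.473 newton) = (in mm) 7590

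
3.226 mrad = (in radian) 0.003226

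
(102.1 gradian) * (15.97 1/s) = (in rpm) 244.6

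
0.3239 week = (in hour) 54.42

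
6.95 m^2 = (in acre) 0.001717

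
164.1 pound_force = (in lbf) 164.1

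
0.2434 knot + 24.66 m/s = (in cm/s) 2479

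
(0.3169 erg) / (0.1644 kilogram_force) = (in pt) 5.572e-05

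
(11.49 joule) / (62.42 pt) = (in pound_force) 117.3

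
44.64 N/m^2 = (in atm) 0.0004406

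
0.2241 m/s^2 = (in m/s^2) 0.2241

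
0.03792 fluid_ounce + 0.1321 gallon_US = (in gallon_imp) 0.1102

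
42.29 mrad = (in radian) 0.04229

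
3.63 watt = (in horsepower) 0.004868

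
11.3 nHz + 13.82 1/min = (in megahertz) 2.303e-07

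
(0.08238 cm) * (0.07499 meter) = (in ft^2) 0.000665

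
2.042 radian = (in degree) 117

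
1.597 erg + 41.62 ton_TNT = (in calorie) 4.162e+10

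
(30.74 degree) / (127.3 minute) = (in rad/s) 7.024e-05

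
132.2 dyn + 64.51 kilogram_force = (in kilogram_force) 64.51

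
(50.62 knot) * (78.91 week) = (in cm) 1.243e+11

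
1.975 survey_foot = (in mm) 602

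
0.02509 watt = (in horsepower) 3.365e-05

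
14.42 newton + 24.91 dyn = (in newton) 14.42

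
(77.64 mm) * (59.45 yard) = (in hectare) 0.0004221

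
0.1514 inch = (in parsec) 1.246e-19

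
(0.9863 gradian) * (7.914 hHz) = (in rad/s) 12.26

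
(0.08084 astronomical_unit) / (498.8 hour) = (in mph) 1.507e+04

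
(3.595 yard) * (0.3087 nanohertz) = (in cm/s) 1.015e-07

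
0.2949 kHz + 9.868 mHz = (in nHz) 2.949e+11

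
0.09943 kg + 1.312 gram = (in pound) 0.2221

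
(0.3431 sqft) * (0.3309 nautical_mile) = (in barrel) 122.9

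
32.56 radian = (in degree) 1866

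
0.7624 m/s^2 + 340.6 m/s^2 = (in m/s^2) 341.4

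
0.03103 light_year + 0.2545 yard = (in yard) 3.21e+14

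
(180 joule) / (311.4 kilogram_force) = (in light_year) 6.23e-18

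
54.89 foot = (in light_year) 1.768e-15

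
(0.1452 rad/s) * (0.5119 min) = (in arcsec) 9.199e+05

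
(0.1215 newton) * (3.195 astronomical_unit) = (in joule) 5.807e+10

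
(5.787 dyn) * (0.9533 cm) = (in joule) 5.517e-07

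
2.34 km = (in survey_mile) 1.454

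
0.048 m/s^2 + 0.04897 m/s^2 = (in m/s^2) 0.09697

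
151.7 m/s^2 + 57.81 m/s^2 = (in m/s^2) 209.5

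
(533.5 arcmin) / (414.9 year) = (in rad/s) 1.186e-11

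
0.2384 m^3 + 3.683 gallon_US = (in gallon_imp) 55.51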